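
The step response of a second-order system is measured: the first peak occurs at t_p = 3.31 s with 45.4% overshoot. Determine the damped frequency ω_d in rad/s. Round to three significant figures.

ω_d ≈ 0.949 rad/s

t_p = π/ω_d, so ω_d = π/3.31 = 0.949 rad/s.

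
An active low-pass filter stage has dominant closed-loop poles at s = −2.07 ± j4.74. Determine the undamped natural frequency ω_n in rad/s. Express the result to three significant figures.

The poles are at −σ ± jω_d with σ = 2.07 and ω_d = 4.74, so ω_n = √(σ²+ω_d²) = 5.17 rad/s and ζ = σ/ω_n = 0.400.

ω_n ≈ 5.17 rad/s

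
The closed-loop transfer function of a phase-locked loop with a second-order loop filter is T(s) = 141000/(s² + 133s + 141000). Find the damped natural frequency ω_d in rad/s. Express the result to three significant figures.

ω_d ≈ 370 rad/s

Matching coefficients with s² + 2ζω_n s + ω_n² gives ω_n² = 141000 ⇒ ω_n = 375 rad/s, and ζ = 133/(2ω_n) = 0.177.
The damped frequency ω_d = ω_n√(1−ζ²) = 370 rad/s.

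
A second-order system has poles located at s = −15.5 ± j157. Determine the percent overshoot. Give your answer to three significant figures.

%OS ≈ 73.3%

|pole| = ω_n = √(15.5² + 157²) = 158 rad/s; ζ = cos θ = σ/ω_n = 0.0982.
%OS = 100·exp(−πζ/√(1−ζ²)) = 73.3%.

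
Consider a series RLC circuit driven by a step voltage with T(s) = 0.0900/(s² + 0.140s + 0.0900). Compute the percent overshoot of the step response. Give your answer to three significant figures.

Comparing the denominator to s² + 2ζω_n s + ω_n²: ω_n = √0.0900 = 0.300 rad/s, and 2ζω_n = 0.140 so ζ = 0.140/(2·0.300) = 0.233.
%OS = 100·exp(−πζ/√(1−ζ²)) = 47.1%.

%OS ≈ 47.1%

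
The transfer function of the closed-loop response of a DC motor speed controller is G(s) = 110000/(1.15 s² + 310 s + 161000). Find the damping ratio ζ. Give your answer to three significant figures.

ζ ≈ 0.360

Dividing through by 1.15: denominator becomes s² + 269.6 s + 140000.
So ω_n = √140000 = 374 rad/s and ζ = 269.6/(2·374) = 0.360.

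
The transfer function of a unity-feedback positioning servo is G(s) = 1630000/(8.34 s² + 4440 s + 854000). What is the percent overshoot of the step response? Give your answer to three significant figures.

Dividing through by 8.34: denominator becomes s² + 532.4 s + 102400.
So ω_n = √102400 = 320 rad/s and ζ = 532.4/(2·320) = 0.832.
%OS = 100 e^{−πζ/√(1−ζ²)} with ζ = 0.832 gives 0.902%.

%OS ≈ 0.902%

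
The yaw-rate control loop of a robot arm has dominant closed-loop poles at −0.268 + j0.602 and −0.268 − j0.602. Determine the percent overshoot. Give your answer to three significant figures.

The poles are at −σ ± jω_d with σ = 0.268 and ω_d = 0.602, so ω_n = √(σ²+ω_d²) = 0.659 rad/s and ζ = σ/ω_n = 0.407.
%OS = 100 e^{−πζ/√(1−ζ²)} with ζ = 0.407 gives 24.7%.

%OS ≈ 24.7%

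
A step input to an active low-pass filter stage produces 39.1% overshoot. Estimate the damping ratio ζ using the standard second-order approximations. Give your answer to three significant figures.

ζ ≈ 0.286

ζ = −ln(OS)/√(π² + (ln OS)²). With OS = 0.391, ln OS = −0.9390 and ζ = 0.9390/3.279 = 0.286.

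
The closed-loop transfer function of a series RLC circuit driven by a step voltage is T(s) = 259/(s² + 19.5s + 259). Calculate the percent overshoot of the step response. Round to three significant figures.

Comparing the denominator to s² + 2ζω_n s + ω_n²: ω_n = √259 = 16.1 rad/s, and 2ζω_n = 19.5 so ζ = 19.5/(2·16.1) = 0.606.
Overshoot: exp(−π·0.606/√(1−0.606²)) = 0.0914, i.e. 9.14%.

%OS ≈ 9.14%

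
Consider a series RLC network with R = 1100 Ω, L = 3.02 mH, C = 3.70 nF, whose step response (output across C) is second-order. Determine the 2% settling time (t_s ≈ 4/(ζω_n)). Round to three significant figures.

For a series RLC circuit (capacitor voltage as output), ω_n = 1/√(LC) = 1/√(3.02 mH · 3.70 nF) = 299000 rad/s.
ζ = (R/2)·√(C/L) = (1100/2)·√(3.70 nF/3.02 mH) = 0.609.
t_s ≈ 4/(ζω_n) = 0.0000220 s.

t_s ≈ 0.0000220 s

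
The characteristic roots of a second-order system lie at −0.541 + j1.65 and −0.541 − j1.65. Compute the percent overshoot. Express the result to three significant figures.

%OS ≈ 35.7%

The poles are at −σ ± jω_d with σ = 0.541 and ω_d = 1.65, so ω_n = √(σ²+ω_d²) = 1.74 rad/s and ζ = σ/ω_n = 0.312.
%OS = 100 e^{−πζ/√(1−ζ²)} with ζ = 0.312 gives 35.7%.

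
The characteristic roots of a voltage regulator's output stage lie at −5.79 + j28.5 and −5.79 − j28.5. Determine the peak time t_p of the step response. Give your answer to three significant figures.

t_p = π/ω_d with ω_d = 28.5 (the imaginary part), so t_p = 0.110 s.

t_p ≈ 0.110 s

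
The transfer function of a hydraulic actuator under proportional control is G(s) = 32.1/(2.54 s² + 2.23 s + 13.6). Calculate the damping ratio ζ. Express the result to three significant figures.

Dividing through by 2.54: denominator becomes s² + 0.8780 s + 5.354.
So ω_n = √5.354 = 2.31 rad/s and ζ = 0.8780/(2·2.31) = 0.190.

ζ ≈ 0.190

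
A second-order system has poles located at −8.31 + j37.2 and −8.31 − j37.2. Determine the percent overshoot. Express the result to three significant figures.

%OS ≈ 49.6%

The poles are at −σ ± jω_d with σ = 8.31 and ω_d = 37.2, so ω_n = √(σ²+ω_d²) = 38.1 rad/s and ζ = σ/ω_n = 0.218.
%OS = 100·exp(−πζ/√(1−ζ²)) = 49.6%.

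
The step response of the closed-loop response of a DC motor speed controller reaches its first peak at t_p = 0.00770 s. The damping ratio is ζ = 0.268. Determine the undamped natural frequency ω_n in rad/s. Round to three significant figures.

ω_n ≈ 423 rad/s

Peak time t_p = π/ω_d, so ω_d = π/t_p = π/0.00770 = 408 rad/s.
ω_n = ω_d/√(1−ζ²) = 408/√0.928 = 423 rad/s.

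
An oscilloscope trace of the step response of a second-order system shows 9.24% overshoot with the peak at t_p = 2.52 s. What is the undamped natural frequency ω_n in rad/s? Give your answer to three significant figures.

From the overshoot, ζ = −ln(OS)/√(π²+ln²(OS)) = 0.604.
From t_p = π/ω_d, ω_d = π/2.52 = 1.25 rad/s, so ω_n = ω_d/√(1−ζ²) = 1.56 rad/s.

ω_n ≈ 1.56 rad/s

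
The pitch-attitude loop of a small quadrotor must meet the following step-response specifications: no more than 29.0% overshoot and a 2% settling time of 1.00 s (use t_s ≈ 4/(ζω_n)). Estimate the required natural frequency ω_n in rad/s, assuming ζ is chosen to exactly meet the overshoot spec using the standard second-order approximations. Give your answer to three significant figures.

ω_n ≈ 10.9 rad/s

Inverting the overshoot relation: ζ = |ln 0.290|/√(π² + ln²0.290) = 0.367.
Then ω_n = 4/(ζ t_s) = 4/(0.367 × 1.00) = 10.9 rad/s.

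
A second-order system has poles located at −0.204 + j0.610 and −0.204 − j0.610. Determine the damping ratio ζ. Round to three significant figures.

|pole| = ω_n = √(0.204² + 0.610²) = 0.643 rad/s; ζ = cos θ = σ/ω_n = 0.317.

ζ ≈ 0.317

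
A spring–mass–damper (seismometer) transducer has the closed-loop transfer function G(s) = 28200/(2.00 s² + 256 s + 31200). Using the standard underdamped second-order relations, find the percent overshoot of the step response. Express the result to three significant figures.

%OS ≈ 15.3%

Dividing through by 2.00: denominator becomes s² + 128.0 s + 15600.
So ω_n = √15600 = 125 rad/s and ζ = 128.0/(2·125) = 0.512.
%OS = 100·exp(−πζ/√(1−ζ²)) = 15.3%.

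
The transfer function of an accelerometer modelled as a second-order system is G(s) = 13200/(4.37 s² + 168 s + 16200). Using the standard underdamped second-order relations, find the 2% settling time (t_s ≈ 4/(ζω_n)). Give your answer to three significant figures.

t_s ≈ 0.208 s

Dividing through by 4.37: denominator becomes s² + 38.44 s + 3707.
So ω_n = √3707 = 60.9 rad/s and ζ = 38.44/(2·60.9) = 0.316.
t_s ≈ 4/(ζω_n) = 0.208 s.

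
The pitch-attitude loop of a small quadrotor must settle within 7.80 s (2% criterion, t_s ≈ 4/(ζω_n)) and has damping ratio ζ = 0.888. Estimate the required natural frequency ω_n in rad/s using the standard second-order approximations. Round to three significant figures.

Rearranging t_s ≈ 4/(ζω_n) gives ω_n = 4/(ζ·t_s) = 4/(0.888 × 7.80) = 0.578 rad/s.

ω_n ≈ 0.578 rad/s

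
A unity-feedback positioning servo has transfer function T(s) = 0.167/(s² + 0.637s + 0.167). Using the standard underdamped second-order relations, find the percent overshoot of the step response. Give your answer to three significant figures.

%OS ≈ 2.01%

Matching coefficients with s² + 2ζω_n s + ω_n² gives ω_n² = 0.167 ⇒ ω_n = 0.409 rad/s, and ζ = 0.637/(2ω_n) = 0.779.
Overshoot: exp(−π·0.779/√(1−0.779²)) = 0.0201, i.e. 2.01%.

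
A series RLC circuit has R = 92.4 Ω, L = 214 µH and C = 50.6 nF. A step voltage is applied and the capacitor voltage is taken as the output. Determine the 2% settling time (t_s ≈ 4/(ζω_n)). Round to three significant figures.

t_s ≈ 0.0000185 s

For a series RLC circuit (capacitor voltage as output), ω_n = 1/√(LC) = 1/√(214 µH · 50.6 nF) = 304000 rad/s.
ζ = (R/2)·√(C/L) = (92.4/2)·√(50.6 nF/214 µH) = 0.710.
t_s ≈ 4/(ζω_n) = 0.0000185 s.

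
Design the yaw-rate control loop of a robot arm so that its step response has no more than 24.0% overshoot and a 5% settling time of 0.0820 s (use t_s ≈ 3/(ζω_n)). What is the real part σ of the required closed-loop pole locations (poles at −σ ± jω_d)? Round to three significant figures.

σ ≈ 36.6

The settling-time spec alone fixes σ = ζω_n = 3/t_s = 3/0.0820 = 36.6.
(Overshoot then fixes ζ = 0.414 and hence ω_d = σ·√(1−ζ²)/ζ = 80.5 rad/s.)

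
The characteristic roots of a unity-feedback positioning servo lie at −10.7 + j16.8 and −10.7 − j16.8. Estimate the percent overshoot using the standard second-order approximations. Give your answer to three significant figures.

%OS ≈ 13.5%

With σ = 10.7, ω_d = 16.8: ω_n = √(σ²+ω_d²) = 19.9 rad/s, ζ = σ/ω_n = 0.537.
Overshoot: exp(−π·0.537/√(1−0.537²)) = 0.135, i.e. 13.5%.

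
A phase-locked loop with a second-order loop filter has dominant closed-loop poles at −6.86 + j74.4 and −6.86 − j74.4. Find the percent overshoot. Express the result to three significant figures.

With σ = 6.86, ω_d = 74.4: ω_n = √(σ²+ω_d²) = 74.7 rad/s, ζ = σ/ω_n = 0.0918.
%OS = 100 e^{−πζ/√(1−ζ²)} with ζ = 0.0918 gives 74.9%.

%OS ≈ 74.9%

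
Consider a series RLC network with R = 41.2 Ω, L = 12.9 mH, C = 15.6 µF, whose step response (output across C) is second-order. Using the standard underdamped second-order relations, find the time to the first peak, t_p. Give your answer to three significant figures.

t_p ≈ 0.00202 s

For a series RLC circuit (capacitor voltage as output), ω_n = 1/√(LC) = 1/√(12.9 mH · 15.6 µF) = 2230 rad/s.
ζ = (R/2)·√(C/L) = (41.2/2)·√(15.6 µF/12.9 mH) = 0.716.
ω_d = ω_n√(1−ζ²) = 1560 rad/s. t_p = π/ω_d = 0.00202 s.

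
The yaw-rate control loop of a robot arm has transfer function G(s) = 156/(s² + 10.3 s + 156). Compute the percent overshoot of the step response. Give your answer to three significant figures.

Comparing the denominator to s² + 2ζω_n s + ω_n²: ω_n = √156 = 12.5 rad/s, and 2ζω_n = 10.3 so ζ = 10.3/(2·12.5) = 0.412.
%OS = 100·exp(−πζ/√(1−ζ²)) = 24.1%.

%OS ≈ 24.1%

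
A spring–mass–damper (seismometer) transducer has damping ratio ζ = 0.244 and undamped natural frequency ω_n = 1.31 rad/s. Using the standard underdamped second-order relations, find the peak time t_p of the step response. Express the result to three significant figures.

t_p ≈ 2.47 s

The damped frequency is ω_d = ω_n√(1−ζ²) = 1.31·√(1−0.0595) = 1.27 rad/s.
Peak time t_p = π/ω_d = π/1.27 = 2.47 s.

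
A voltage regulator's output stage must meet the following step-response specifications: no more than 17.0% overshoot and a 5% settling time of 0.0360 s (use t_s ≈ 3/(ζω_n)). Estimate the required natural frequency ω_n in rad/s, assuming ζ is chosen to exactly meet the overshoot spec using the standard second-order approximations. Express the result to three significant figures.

Inverting the overshoot relation: ζ = |ln 0.170|/√(π² + ln²0.170) = 0.491.
From t_s ≈ 3/(ζω_n): ω_n = 3/(ζ·t_s) = 3/(0.491·0.0360) = 170 rad/s.

ω_n ≈ 170 rad/s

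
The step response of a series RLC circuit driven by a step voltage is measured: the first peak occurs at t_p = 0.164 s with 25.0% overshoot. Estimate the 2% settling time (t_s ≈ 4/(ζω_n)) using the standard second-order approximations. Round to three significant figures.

ζ from %OS: ζ = |ln 0.250|/√(π²+ln²0.250) = 0.404.
t_p = π/ω_d ⇒ ω_d = 19.2 rad/s; then ω_n = ω_d/√(1−ζ²) = 20.9 rad/s.
t_s ≈ 4/(ζω_n) = 4/(0.404·20.9) = 0.473 s.

t_s ≈ 0.473 s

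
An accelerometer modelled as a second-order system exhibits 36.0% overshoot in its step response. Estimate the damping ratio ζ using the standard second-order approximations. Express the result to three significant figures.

ζ ≈ 0.309

Inverting the overshoot relation: ζ = |ln 0.360|/√(π² + ln²0.360) = 0.309.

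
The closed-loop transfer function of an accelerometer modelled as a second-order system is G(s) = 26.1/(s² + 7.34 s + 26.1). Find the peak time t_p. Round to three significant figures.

Matching coefficients with s² + 2ζω_n s + ω_n² gives ω_n² = 26.1 ⇒ ω_n = 5.11 rad/s, and ζ = 7.34/(2ω_n) = 0.718.
ω_d = 5.11·√(1 − 0.718²) = 3.55 rad/s. Then t_p = π/ω_d = 0.884 s.

t_p ≈ 0.884 s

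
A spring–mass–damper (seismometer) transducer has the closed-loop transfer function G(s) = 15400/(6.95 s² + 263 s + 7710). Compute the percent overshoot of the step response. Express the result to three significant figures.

Dividing through by 6.95: denominator becomes s² + 37.84 s + 1109.
So ω_n = √1109 = 33.3 rad/s and ζ = 37.84/(2·33.3) = 0.568.
Overshoot: exp(−π·0.568/√(1−0.568²)) = 0.114, i.e. 11.4%.

%OS ≈ 11.4%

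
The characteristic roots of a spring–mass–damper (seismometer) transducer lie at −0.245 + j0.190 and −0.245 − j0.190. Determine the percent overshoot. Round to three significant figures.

%OS ≈ 1.74%

The poles are at −σ ± jω_d with σ = 0.245 and ω_d = 0.190, so ω_n = √(σ²+ω_d²) = 0.310 rad/s and ζ = σ/ω_n = 0.790.
Overshoot: exp(−π·0.790/√(1−0.790²)) = 0.0174, i.e. 1.74%.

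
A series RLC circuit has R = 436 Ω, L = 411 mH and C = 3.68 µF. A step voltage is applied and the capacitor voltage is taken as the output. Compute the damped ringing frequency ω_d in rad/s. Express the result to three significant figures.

For a series RLC circuit (capacitor voltage as output), ω_n = 1/√(LC) = 1/√(411 mH · 3.68 µF) = 813 rad/s.
ζ = (R/2)·√(C/L) = (436/2)·√(3.68 µF/411 mH) = 0.652.
The damped frequency ω_d = ω_n√(1−ζ²) = 616 rad/s.

ω_d ≈ 616 rad/s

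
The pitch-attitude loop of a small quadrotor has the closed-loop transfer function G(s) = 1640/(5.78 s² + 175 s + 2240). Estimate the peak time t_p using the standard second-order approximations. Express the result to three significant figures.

t_p ≈ 0.250 s

Dividing through by 5.78: denominator becomes s² + 30.28 s + 387.5.
So ω_n = √387.5 = 19.7 rad/s and ζ = 30.28/(2·19.7) = 0.769.
ω_d = ω_n√(1−ζ²) = 12.6 rad/s. t_p = π/ω_d = 0.250 s.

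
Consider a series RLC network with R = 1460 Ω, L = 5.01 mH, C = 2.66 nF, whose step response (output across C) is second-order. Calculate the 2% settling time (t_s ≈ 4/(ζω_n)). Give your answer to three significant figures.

t_s ≈ 0.0000275 s

For a series RLC circuit (capacitor voltage as output), ω_n = 1/√(LC) = 1/√(5.01 mH · 2.66 nF) = 274000 rad/s.
ζ = (R/2)·√(C/L) = (1460/2)·√(2.66 nF/5.01 mH) = 0.532.
t_s ≈ 4/(ζω_n) = 0.0000275 s.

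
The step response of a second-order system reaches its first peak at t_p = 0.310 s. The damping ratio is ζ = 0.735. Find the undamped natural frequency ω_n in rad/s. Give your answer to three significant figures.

ω_n ≈ 14.9 rad/s

Peak time t_p = π/ω_d, so ω_d = π/t_p = π/0.310 = 10.1 rad/s.
ω_n = ω_d/√(1−ζ²) = 10.1/√0.460 = 14.9 rad/s.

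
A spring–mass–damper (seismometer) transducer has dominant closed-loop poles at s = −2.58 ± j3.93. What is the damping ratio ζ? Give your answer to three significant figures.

|pole| = ω_n = √(2.58² + 3.93²) = 4.70 rad/s; ζ = cos θ = σ/ω_n = 0.549.

ζ ≈ 0.549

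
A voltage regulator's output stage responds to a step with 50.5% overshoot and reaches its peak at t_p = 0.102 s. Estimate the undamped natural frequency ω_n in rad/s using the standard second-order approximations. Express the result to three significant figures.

ω_n ≈ 31.5 rad/s

The overshoot fixes ζ = −ln(OS)/√(π²+ln²(OS)) = 0.213.
t_p = π/ω_d ⇒ ω_d = 30.8 rad/s; then ω_n = ω_d/√(1−ζ²) = 31.5 rad/s.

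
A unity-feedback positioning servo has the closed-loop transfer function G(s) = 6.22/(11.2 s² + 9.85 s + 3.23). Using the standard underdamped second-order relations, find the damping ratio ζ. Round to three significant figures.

ζ ≈ 0.819

Dividing through by 11.2: denominator becomes s² + 0.8795 s + 0.2884.
So ω_n = √0.2884 = 0.537 rad/s and ζ = 0.8795/(2·0.537) = 0.819.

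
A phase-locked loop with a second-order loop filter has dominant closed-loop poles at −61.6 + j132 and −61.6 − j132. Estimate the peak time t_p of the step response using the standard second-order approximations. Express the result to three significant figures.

t_p ≈ 0.0238 s

t_p = π/ω_d with ω_d = 132 (the imaginary part), so t_p = 0.0238 s.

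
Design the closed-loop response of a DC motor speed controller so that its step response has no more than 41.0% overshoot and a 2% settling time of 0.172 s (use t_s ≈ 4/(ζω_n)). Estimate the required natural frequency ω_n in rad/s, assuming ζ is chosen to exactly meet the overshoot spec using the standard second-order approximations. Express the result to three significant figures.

ω_n ≈ 85.2 rad/s

Inverting the overshoot relation: ζ = |ln 0.410|/√(π² + ln²0.410) = 0.273.
Then ω_n = 4/(ζ t_s) = 4/(0.273 × 0.172) = 85.2 rad/s.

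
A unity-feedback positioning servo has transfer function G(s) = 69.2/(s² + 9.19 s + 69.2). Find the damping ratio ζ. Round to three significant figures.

Matching coefficients with s² + 2ζω_n s + ω_n² gives ω_n² = 69.2 ⇒ ω_n = 8.32 rad/s, and ζ = 9.19/(2ω_n) = 0.552.

ζ ≈ 0.552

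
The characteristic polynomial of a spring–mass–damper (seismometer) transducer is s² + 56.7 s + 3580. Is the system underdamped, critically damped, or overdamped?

underdamped

a² − 4b = 56.7² − 4·3580 < 0 (complex roots); the system is underdamped.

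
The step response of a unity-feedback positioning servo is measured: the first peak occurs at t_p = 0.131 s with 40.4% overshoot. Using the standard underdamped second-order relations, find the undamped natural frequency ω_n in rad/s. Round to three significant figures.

ζ from %OS: ζ = |ln 0.404|/√(π²+ln²0.404) = 0.277.
From t_p = π/ω_d, ω_d = π/0.131 = 24.0 rad/s, so ω_n = ω_d/√(1−ζ²) = 25.0 rad/s.

ω_n ≈ 25.0 rad/s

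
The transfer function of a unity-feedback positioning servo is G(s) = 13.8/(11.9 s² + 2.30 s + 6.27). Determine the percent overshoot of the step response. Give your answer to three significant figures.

Dividing through by 11.9: denominator becomes s² + 0.1933 s + 0.5269.
So ω_n = √0.5269 = 0.726 rad/s and ζ = 0.1933/(2·0.726) = 0.133.
%OS = 100·exp(−πζ/√(1−ζ²)) = 65.6%.

%OS ≈ 65.6%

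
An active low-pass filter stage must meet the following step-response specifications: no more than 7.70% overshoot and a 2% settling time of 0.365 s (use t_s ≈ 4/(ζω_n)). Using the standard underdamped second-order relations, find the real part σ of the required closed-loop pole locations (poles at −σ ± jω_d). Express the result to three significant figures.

σ ≈ 11.0

The settling-time spec alone fixes σ = ζω_n = 4/t_s = 4/0.365 = 11.0.
(Overshoot then fixes ζ = 0.632 and hence ω_d = σ·√(1−ζ²)/ζ = 13.4 rad/s.)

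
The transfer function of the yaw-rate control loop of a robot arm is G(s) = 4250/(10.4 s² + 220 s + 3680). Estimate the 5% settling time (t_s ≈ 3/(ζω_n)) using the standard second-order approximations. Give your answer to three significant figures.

Dividing through by 10.4: denominator becomes s² + 21.15 s + 353.8.
So ω_n = √353.8 = 18.8 rad/s and ζ = 21.15/(2·18.8) = 0.562.
t_s ≈ 3/(ζω_n) = 0.284 s.

t_s ≈ 0.284 s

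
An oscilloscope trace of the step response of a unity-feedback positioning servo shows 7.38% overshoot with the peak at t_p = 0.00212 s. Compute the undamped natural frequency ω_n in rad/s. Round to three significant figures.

From the overshoot, ζ = −ln(OS)/√(π²+ln²(OS)) = 0.639.
From t_p = π/ω_d, ω_d = π/0.00212 = 1480 rad/s, so ω_n = ω_d/√(1−ζ²) = 1930 rad/s.

ω_n ≈ 1930 rad/s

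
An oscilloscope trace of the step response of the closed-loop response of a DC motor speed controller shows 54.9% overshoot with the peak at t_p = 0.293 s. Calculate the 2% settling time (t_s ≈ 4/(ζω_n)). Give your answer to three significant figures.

t_s ≈ 1.95 s

From the overshoot, ζ = −ln(OS)/√(π²+ln²(OS)) = 0.187.
t_p = π/ω_d ⇒ ω_d = 10.7 rad/s; then ω_n = ω_d/√(1−ζ²) = 10.9 rad/s.
t_s ≈ 4/(ζω_n) = 4/(0.187·10.9) = 1.95 s.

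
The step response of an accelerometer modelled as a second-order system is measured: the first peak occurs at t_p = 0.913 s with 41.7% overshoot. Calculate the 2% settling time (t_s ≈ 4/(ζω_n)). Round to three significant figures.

t_s ≈ 4.18 s

From the overshoot, ζ = −ln(OS)/√(π²+ln²(OS)) = 0.268.
From t_p = π/ω_d, ω_d = π/0.913 = 3.44 rad/s, so ω_n = ω_d/√(1−ζ²) = 3.57 rad/s.
t_s ≈ 4/(ζω_n) = 4/(0.268·3.57) = 4.18 s.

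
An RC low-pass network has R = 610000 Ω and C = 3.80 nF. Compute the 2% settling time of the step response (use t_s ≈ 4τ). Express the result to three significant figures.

t_s ≈ 0.00927 s

τ = RC = 610000 × 3.80 nF = 0.00232 s.
t_s ≈ 4τ = 0.00927 s.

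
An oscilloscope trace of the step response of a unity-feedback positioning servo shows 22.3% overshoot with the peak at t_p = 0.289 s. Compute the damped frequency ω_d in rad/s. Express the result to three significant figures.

t_p = π/ω_d, so ω_d = π/0.289 = 10.9 rad/s.

ω_d ≈ 10.9 rad/s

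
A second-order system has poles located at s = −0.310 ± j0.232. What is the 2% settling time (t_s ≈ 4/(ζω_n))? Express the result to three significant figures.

For poles at −σ ± jω_d, ζω_n = σ = 0.310, so t_s ≈ 4/σ = 12.9 s.

t_s ≈ 12.9 s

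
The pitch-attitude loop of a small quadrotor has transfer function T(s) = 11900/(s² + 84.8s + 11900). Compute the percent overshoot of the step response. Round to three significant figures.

%OS ≈ 26.6%

Comparing the denominator to s² + 2ζω_n s + ω_n²: ω_n = √11900 = 109 rad/s, and 2ζω_n = 84.8 so ζ = 84.8/(2·109) = 0.389.
%OS = 100 e^{−πζ/√(1−ζ²)} with ζ = 0.389 gives 26.6%.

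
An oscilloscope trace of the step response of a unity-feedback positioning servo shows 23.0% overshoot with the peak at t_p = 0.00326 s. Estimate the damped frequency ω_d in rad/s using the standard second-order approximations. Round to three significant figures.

ω_d ≈ 964 rad/s

t_p = π/ω_d, so ω_d = π/0.00326 = 964 rad/s.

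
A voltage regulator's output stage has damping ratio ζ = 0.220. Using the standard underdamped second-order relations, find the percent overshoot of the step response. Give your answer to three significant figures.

%OS ≈ 49.2%

For an underdamped second-order system, %OS = 100·exp(−πζ/√(1−ζ²)).
πζ/√(1−ζ²) = π·0.220/√(1−0.0484) = 0.7085, so %OS = 100·e^(−0.7085) = 49.2%.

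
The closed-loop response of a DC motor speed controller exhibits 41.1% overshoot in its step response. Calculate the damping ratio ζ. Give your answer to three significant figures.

ζ ≈ 0.272

ζ = −ln(OS)/√(π² + (ln OS)²). With OS = 0.411, ln OS = −0.8892 and ζ = 0.8892/3.265 = 0.272.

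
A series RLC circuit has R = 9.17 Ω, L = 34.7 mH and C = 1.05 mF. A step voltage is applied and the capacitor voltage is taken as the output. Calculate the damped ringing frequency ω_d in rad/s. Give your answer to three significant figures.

For a series RLC circuit (capacitor voltage as output), ω_n = 1/√(LC) = 1/√(34.7 mH · 1.05 mF) = 166 rad/s.
ζ = (R/2)·√(C/L) = (9.17/2)·√(1.05 mF/34.7 mH) = 0.798.
ω_d = 166·√(1 − 0.798²) = 99.9 rad/s.

ω_d ≈ 99.9 rad/s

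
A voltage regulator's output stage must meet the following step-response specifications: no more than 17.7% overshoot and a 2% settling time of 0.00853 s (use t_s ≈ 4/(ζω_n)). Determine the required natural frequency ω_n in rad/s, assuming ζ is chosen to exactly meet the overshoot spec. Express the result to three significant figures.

Inverting the overshoot relation: ζ = |ln 0.177|/√(π² + ln²0.177) = 0.483.
From t_s ≈ 4/(ζω_n): ω_n = 4/(ζ·t_s) = 4/(0.483·0.00853) = 971 rad/s.

ω_n ≈ 971 rad/s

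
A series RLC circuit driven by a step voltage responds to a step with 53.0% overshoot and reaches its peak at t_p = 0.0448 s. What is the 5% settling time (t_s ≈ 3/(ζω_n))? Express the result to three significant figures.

ζ from %OS: ζ = |ln 0.530|/√(π²+ln²0.530) = 0.198.
From t_p = π/ω_d, ω_d = π/0.0448 = 70.1 rad/s, so ω_n = ω_d/√(1−ζ²) = 71.5 rad/s.
t_s ≈ 3/(ζω_n) = 3/(0.198·71.5) = 0.212 s.

t_s ≈ 0.212 s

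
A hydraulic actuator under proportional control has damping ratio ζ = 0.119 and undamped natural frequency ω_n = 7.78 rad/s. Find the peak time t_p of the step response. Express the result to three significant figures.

The damped frequency is ω_d = ω_n√(1−ζ²) = 7.78·√(1−0.0142) = 7.72 rad/s.
Peak time t_p = π/ω_d = π/7.72 = 0.407 s.

t_p ≈ 0.407 s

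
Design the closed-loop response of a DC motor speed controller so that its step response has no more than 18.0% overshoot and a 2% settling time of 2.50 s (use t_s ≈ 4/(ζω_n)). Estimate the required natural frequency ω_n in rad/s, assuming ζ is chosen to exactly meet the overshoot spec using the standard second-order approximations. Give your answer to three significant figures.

ω_n ≈ 3.34 rad/s

Inverting the overshoot relation: ζ = |ln 0.180|/√(π² + ln²0.180) = 0.479.
From t_s ≈ 4/(ζω_n): ω_n = 4/(ζ·t_s) = 4/(0.479·2.50) = 3.34 rad/s.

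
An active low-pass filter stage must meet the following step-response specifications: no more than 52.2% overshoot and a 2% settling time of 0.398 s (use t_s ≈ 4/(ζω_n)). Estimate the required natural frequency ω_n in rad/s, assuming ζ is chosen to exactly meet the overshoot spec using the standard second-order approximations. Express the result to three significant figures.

ω_n ≈ 49.6 rad/s

From %OS = 100·exp(−πζ/√(1−ζ²)), invert to get ζ = −ln(OS)/√(π² + ln²(OS)) with OS = 0.522.
−ln 0.522 = 0.6501, so ζ = 0.6501/√(π² + 0.4226) = 0.203.
From t_s ≈ 4/(ζω_n): ω_n = 4/(ζ·t_s) = 4/(0.203·0.398) = 49.6 rad/s.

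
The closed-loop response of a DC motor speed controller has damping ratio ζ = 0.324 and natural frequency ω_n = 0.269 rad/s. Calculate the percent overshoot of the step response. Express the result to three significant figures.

For an underdamped second-order system, %OS = 100·exp(−πζ/√(1−ζ²)).
πζ/√(1−ζ²) = π·0.324/√(1−0.105) = 1.076, so %OS = 100·e^(−1.076) = 34.1%.

%OS ≈ 34.1%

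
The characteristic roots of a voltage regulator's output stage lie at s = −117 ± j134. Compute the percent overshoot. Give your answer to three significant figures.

The poles are at −σ ± jω_d with σ = 117 and ω_d = 134, so ω_n = √(σ²+ω_d²) = 178 rad/s and ζ = σ/ω_n = 0.658.
%OS = 100·exp(−πζ/√(1−ζ²)) = 6.44%.

%OS ≈ 6.44%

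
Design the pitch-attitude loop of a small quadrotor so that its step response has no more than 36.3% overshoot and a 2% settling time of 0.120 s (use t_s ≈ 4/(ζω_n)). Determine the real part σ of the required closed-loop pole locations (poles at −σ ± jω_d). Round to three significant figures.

σ ≈ 33.3

The settling-time spec alone fixes σ = ζω_n = 4/t_s = 4/0.120 = 33.3.
(Overshoot then fixes ζ = 0.307 and hence ω_d = σ·√(1−ζ²)/ζ = 103 rad/s.)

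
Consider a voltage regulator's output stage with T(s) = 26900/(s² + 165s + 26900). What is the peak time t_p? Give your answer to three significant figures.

t_p ≈ 0.0222 s

Comparing the denominator to s² + 2ζω_n s + ω_n²: ω_n = √26900 = 164 rad/s, and 2ζω_n = 165 so ζ = 165/(2·164) = 0.503.
ω_d = 164·√(1 − 0.503²) = 142 rad/s. Then t_p = π/ω_d = 0.0222 s.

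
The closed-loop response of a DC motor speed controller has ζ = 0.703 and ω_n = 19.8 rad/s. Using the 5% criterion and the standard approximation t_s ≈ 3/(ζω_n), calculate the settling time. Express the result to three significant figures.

t_s ≈ 3/(ζω_n) = 3/(0.703 × 19.8) = 0.216 s.

t_s ≈ 0.216 s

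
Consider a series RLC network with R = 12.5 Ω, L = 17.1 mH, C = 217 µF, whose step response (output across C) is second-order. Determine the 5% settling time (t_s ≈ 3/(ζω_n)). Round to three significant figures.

t_s ≈ 0.00821 s

For a series RLC circuit (capacitor voltage as output), ω_n = 1/√(LC) = 1/√(17.1 mH · 217 µF) = 519 rad/s.
ζ = (R/2)·√(C/L) = (12.5/2)·√(217 µF/17.1 mH) = 0.704.
t_s ≈ 3/(ζω_n) = 0.00821 s.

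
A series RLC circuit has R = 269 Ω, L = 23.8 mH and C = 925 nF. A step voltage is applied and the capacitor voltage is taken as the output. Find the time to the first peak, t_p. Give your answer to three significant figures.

For a series RLC circuit (capacitor voltage as output), ω_n = 1/√(LC) = 1/√(23.8 mH · 925 nF) = 6740 rad/s.
ζ = (R/2)·√(C/L) = (269/2)·√(925 nF/23.8 mH) = 0.839.
The damped frequency ω_d = ω_n√(1−ζ²) = 3670 rad/s. t_p = π/ω_d = 0.000855 s.

t_p ≈ 0.000855 s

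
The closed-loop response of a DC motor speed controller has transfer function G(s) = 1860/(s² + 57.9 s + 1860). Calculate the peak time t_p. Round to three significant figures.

Matching coefficients with s² + 2ζω_n s + ω_n² gives ω_n² = 1860 ⇒ ω_n = 43.1 rad/s, and ζ = 57.9/(2ω_n) = 0.671.
The damped frequency ω_d = ω_n√(1−ζ²) = 32.0 rad/s. Then t_p = π/ω_d = 0.0983 s.

t_p ≈ 0.0983 s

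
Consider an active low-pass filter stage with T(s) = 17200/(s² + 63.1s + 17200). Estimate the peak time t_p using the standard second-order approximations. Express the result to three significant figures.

Matching coefficients with s² + 2ζω_n s + ω_n² gives ω_n² = 17200 ⇒ ω_n = 131 rad/s, and ζ = 63.1/(2ω_n) = 0.241.
ω_d = ω_n√(1−ζ²) = 127 rad/s. Then t_p = π/ω_d = 0.0247 s.

t_p ≈ 0.0247 s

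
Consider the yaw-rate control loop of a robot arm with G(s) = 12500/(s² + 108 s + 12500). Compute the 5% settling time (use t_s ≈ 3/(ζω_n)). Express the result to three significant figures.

t_s ≈ 0.0556 s

ω_n = √12500 = 112 rad/s; ζ = 108/(2·112) = 0.483.
t_s ≈ 3/(ζω_n) = 3/(0.483·112) = 0.0556 s.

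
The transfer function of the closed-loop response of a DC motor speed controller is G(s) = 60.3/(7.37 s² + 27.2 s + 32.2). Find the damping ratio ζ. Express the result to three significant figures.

Dividing through by 7.37: denominator becomes s² + 3.691 s + 4.369.
So ω_n = √4.369 = 2.09 rad/s and ζ = 3.691/(2·2.09) = 0.883.

ζ ≈ 0.883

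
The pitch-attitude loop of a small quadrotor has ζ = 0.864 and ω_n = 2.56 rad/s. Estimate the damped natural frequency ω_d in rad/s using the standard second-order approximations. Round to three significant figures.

ω_d = ω_n√(1−ζ²) = 2.56·√0.254 = 1.29 rad/s.

ω_d ≈ 1.29 rad/s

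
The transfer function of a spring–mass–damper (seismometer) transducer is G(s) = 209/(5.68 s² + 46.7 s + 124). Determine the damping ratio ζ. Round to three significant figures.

Dividing through by 5.68: denominator becomes s² + 8.222 s + 21.83.
So ω_n = √21.83 = 4.67 rad/s and ζ = 8.222/(2·4.67) = 0.880.

ζ ≈ 0.880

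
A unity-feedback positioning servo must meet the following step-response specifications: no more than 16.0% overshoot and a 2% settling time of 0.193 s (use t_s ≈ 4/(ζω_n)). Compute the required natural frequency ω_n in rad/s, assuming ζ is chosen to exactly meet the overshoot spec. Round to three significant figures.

From %OS = 100·exp(−πζ/√(1−ζ²)), invert to get ζ = −ln(OS)/√(π² + ln²(OS)) with OS = 0.160.
−ln 0.160 = 1.833, so ζ = 1.833/√(π² + 3.358) = 0.504.
From t_s ≈ 4/(ζω_n): ω_n = 4/(ζ·t_s) = 4/(0.504·0.193) = 41.1 rad/s.

ω_n ≈ 41.1 rad/s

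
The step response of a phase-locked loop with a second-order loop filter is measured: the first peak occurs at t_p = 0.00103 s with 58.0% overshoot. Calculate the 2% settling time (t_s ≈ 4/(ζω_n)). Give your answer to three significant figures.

From the overshoot, ζ = −ln(OS)/√(π²+ln²(OS)) = 0.171.
t_p = π/ω_d ⇒ ω_d = 3050 rad/s; then ω_n = ω_d/√(1−ζ²) = 3100 rad/s.
t_s ≈ 4/(ζω_n) = 4/(0.171·3100) = 0.00756 s.

t_s ≈ 0.00756 s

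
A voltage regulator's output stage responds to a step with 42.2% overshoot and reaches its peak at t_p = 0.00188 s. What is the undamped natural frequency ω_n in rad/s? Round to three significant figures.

The overshoot fixes ζ = −ln(OS)/√(π²+ln²(OS)) = 0.265.
t_p = π/ω_d ⇒ ω_d = 1670 rad/s; then ω_n = ω_d/√(1−ζ²) = 1730 rad/s.

ω_n ≈ 1730 rad/s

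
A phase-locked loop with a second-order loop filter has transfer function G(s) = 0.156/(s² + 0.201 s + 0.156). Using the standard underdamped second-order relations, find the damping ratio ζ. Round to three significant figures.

ζ ≈ 0.254

Matching coefficients with s² + 2ζω_n s + ω_n² gives ω_n² = 0.156 ⇒ ω_n = 0.395 rad/s, and ζ = 0.201/(2ω_n) = 0.254.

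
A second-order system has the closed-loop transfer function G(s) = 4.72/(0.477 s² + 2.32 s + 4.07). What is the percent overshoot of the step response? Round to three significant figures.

Dividing through by 0.477: denominator becomes s² + 4.864 s + 8.532.
So ω_n = √8.532 = 2.92 rad/s and ζ = 4.864/(2·2.92) = 0.833.
Overshoot: exp(−π·0.833/√(1−0.833²)) = 0.00890, i.e. 0.890%.

%OS ≈ 0.890%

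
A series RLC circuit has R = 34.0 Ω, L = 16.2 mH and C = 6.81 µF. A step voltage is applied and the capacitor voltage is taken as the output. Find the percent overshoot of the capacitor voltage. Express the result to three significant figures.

For a series RLC circuit (capacitor voltage as output), ω_n = 1/√(LC) = 1/√(16.2 mH · 6.81 µF) = 3010 rad/s.
ζ = (R/2)·√(C/L) = (34.0/2)·√(6.81 µF/16.2 mH) = 0.349.
Overshoot: exp(−π·0.349/√(1−0.349²)) = 0.311, i.e. 31.1%.

%OS ≈ 31.1%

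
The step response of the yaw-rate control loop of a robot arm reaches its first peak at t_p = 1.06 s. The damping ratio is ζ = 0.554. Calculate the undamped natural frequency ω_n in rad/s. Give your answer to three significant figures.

Peak time t_p = π/ω_d, so ω_d = π/t_p = π/1.06 = 2.96 rad/s.
ω_n = ω_d/√(1−ζ²) = 2.96/√0.693 = 3.56 rad/s.

ω_n ≈ 3.56 rad/s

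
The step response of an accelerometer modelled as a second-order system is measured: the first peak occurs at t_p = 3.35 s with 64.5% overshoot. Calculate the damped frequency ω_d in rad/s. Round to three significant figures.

t_p = π/ω_d, so ω_d = π/3.35 = 0.938 rad/s.

ω_d ≈ 0.938 rad/s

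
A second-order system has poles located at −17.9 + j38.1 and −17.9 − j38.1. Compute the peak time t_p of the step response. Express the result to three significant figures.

t_p = π/ω_d with ω_d = 38.1 (the imaginary part), so t_p = 0.0825 s.

t_p ≈ 0.0825 s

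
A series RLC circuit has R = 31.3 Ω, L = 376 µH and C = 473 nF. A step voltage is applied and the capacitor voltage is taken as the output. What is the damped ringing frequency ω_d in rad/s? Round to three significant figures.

ω_d ≈ 62400 rad/s

For a series RLC circuit (capacitor voltage as output), ω_n = 1/√(LC) = 1/√(376 µH · 473 nF) = 75000 rad/s.
ζ = (R/2)·√(C/L) = (31.3/2)·√(473 nF/376 µH) = 0.555.
ω_d = ω_n√(1−ζ²) = 62400 rad/s.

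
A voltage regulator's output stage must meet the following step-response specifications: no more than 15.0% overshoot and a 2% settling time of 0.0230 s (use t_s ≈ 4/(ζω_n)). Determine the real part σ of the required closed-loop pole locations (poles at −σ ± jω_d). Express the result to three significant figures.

The settling-time spec alone fixes σ = ζω_n = 4/t_s = 4/0.0230 = 174.
(Overshoot then fixes ζ = 0.517 and hence ω_d = σ·√(1−ζ²)/ζ = 288 rad/s.)

σ ≈ 174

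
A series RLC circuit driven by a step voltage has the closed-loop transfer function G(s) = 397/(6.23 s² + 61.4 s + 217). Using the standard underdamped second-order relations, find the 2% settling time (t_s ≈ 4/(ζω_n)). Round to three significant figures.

Dividing through by 6.23: denominator becomes s² + 9.856 s + 34.83.
So ω_n = √34.83 = 5.90 rad/s and ζ = 9.856/(2·5.90) = 0.835.
t_s ≈ 4/(ζω_n) = 0.812 s.

t_s ≈ 0.812 s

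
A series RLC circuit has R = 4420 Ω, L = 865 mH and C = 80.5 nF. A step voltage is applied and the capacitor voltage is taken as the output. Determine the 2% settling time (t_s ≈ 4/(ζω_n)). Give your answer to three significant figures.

t_s ≈ 0.00157 s

For a series RLC circuit (capacitor voltage as output), ω_n = 1/√(LC) = 1/√(865 mH · 80.5 nF) = 3790 rad/s.
ζ = (R/2)·√(C/L) = (4420/2)·√(80.5 nF/865 mH) = 0.674.
t_s ≈ 4/(ζω_n) = 0.00157 s.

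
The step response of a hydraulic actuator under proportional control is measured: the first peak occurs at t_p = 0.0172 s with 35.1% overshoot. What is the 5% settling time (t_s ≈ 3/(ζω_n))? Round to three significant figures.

The overshoot fixes ζ = −ln(OS)/√(π²+ln²(OS)) = 0.316.
t_p = π/ω_d ⇒ ω_d = 183 rad/s; then ω_n = ω_d/√(1−ζ²) = 193 rad/s.
t_s ≈ 3/(ζω_n) = 3/(0.316·193) = 0.0493 s.

t_s ≈ 0.0493 s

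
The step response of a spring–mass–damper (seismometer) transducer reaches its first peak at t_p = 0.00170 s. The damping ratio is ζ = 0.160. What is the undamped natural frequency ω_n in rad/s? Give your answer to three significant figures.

Peak time t_p = π/ω_d, so ω_d = π/t_p = π/0.00170 = 1850 rad/s.
ω_n = ω_d/√(1−ζ²) = 1850/√0.974 = 1870 rad/s.

ω_n ≈ 1870 rad/s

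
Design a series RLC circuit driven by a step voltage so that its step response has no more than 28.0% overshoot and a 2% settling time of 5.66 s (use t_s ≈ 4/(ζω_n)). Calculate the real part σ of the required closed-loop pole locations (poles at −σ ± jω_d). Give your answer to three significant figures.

σ ≈ 0.707

The settling-time spec alone fixes σ = ζω_n = 4/t_s = 4/5.66 = 0.707.
(Overshoot then fixes ζ = 0.376 and hence ω_d = σ·√(1−ζ²)/ζ = 1.74 rad/s.)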